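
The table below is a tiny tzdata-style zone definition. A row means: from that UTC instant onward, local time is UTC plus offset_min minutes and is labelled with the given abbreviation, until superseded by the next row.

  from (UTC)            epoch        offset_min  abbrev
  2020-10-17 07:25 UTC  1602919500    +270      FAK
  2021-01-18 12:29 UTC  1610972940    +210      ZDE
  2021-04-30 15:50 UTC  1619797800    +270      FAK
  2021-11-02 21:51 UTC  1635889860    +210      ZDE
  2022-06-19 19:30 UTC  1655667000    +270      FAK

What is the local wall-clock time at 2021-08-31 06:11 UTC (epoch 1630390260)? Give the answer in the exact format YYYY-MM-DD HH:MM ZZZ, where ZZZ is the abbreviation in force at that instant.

Query: 2021-08-31 06:11 UTC
Rule 3/5 (FAK, +04:30): 2021-04-30 15:50 UTC ≤ query < 2021-11-02 21:51 UTC
6·60 + 11 + 270 = 641 min
641 = 0·1440 + 641; 641 = 10·60 + 41 → 10:41, same day
→ 2021-08-31 10:41 FAK

2021-08-31 10:41 FAK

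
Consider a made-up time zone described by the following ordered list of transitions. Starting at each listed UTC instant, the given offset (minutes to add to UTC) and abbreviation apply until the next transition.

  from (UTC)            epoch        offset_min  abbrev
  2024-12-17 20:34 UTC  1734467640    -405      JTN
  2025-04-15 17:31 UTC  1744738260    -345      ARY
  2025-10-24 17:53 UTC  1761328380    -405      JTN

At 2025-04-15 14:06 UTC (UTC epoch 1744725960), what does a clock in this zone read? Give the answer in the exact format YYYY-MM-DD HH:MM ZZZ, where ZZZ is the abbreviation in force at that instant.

Query: 2025-04-15 14:06 UTC
Rule 1/3 (JTN, -06:45): 2024-12-17 20:34 UTC ≤ query < 2025-04-15 17:31 UTC
14·60 + 6 - 405 = 441 min
441 = 0·1440 + 441; 441 = 7·60 + 21 → 07:21, same day
→ 2025-04-15 07:21 JTN

2025-04-15 07:21 JTN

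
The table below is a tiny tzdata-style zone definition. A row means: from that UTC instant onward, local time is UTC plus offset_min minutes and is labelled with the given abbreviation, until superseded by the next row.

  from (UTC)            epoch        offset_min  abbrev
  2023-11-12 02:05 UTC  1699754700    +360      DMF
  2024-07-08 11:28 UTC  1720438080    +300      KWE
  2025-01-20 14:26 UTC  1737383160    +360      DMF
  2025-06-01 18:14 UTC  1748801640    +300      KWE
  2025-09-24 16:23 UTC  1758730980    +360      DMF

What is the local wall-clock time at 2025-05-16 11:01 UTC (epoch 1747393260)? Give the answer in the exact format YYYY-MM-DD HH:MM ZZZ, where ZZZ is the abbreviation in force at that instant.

2025-05-16 17:01 DMF

Query: 2025-05-16 11:01 UTC
Rule 3/5 (DMF, +06:00): 2025-01-20 14:26 UTC ≤ query < 2025-06-01 18:14 UTC
11·60 + 1 + 360 = 1021 min
1021 = 0·1440 + 1021; 1021 = 17·60 + 1 → 17:01, same day
→ 2025-05-16 17:01 DMF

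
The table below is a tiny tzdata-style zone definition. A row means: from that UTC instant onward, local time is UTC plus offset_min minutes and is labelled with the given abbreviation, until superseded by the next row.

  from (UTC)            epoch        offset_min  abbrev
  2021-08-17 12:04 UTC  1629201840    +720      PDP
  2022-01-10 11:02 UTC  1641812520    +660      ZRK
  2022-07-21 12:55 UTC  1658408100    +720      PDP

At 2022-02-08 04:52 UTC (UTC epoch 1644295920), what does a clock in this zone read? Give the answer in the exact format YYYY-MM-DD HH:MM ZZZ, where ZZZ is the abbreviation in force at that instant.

2022-02-08 15:52 ZRK

Query: 2022-02-08 04:52 UTC
Rule 2/3 (ZRK, +11:00): 2022-01-10 11:02 UTC ≤ query < 2022-07-21 12:55 UTC
4·60 + 52 + 660 = 952 min
952 = 0·1440 + 952; 952 = 15·60 + 52 → 15:52, same day
→ 2022-02-08 15:52 ZRK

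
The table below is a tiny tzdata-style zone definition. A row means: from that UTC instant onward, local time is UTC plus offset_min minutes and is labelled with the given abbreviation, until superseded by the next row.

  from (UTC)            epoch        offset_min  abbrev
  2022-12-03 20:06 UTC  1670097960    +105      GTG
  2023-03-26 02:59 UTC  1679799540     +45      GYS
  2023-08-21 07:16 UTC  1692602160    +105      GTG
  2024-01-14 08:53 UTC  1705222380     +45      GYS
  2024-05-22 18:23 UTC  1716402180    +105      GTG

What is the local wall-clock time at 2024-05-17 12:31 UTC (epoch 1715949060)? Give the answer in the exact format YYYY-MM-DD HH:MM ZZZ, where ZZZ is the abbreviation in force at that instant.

Query: 2024-05-17 12:31 UTC
Rule 4/5 (GYS, +00:45): 2024-01-14 08:53 UTC ≤ query < 2024-05-22 18:23 UTC
12·60 + 31 + 45 = 796 min
796 = 0·1440 + 796; 796 = 13·60 + 16 → 13:16, same day
→ 2024-05-17 13:16 GYS

2024-05-17 13:16 GYS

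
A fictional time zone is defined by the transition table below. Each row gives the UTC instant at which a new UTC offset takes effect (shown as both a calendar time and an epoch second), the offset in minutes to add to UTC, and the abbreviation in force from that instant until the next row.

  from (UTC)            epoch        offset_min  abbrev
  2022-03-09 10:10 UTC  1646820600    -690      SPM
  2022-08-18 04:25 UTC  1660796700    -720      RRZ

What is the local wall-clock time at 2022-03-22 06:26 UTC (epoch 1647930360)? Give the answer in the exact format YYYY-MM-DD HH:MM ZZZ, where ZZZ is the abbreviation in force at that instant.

2022-03-21 18:56 SPM

Query: 2022-03-22 06:26 UTC
Rule 1/2 (SPM, -11:30): 2022-03-09 10:10 UTC ≤ query < 2022-08-18 04:25 UTC
6·60 + 26 - 690 = -304 min
-304 = -1·1440 + 1136; 1136 = 18·60 + 56 → 18:56, 2022-03-22 - 1 day = 2022-03-21
→ 2022-03-21 18:56 SPM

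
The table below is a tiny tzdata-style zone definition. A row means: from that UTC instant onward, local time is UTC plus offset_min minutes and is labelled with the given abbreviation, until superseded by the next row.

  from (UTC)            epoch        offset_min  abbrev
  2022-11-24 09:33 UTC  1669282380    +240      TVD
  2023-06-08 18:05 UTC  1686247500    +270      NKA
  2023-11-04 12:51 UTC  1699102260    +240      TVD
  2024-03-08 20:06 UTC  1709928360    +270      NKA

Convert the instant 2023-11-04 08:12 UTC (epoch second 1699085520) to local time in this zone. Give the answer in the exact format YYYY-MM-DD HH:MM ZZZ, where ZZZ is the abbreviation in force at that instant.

Query: 2023-11-04 08:12 UTC
Rule 2/4 (NKA, +04:30): 2023-06-08 18:05 UTC ≤ query < 2023-11-04 12:51 UTC
8·60 + 12 + 270 = 762 min
762 = 0·1440 + 762; 762 = 12·60 + 42 → 12:42, same day
→ 2023-11-04 12:42 NKA

2023-11-04 12:42 NKA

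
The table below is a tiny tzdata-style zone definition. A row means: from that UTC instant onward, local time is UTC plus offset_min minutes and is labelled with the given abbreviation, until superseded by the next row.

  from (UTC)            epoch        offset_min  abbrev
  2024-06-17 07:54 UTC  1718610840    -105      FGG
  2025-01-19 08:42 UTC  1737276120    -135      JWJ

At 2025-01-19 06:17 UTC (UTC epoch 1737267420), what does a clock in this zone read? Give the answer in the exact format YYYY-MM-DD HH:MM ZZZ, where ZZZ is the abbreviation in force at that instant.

2025-01-19 04:32 FGG

Query: 2025-01-19 06:17 UTC
Rule 1/2 (FGG, -01:45): 2024-06-17 07:54 UTC ≤ query < 2025-01-19 08:42 UTC
6·60 + 17 - 105 = 272 min
272 = 0·1440 + 272; 272 = 4·60 + 32 → 04:32, same day
→ 2025-01-19 04:32 FGG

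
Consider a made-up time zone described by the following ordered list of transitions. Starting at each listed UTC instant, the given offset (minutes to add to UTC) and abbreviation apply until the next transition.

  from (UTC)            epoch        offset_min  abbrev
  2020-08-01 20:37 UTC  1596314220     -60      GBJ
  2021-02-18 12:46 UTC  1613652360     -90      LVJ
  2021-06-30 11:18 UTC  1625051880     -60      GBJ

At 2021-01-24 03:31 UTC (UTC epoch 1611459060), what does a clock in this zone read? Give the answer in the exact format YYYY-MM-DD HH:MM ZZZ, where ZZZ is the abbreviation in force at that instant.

Query: 2021-01-24 03:31 UTC
Rule 1/3 (GBJ, -01:00): 2020-08-01 20:37 UTC ≤ query < 2021-02-18 12:46 UTC
3·60 + 31 - 60 = 151 min
151 = 0·1440 + 151; 151 = 2·60 + 31 → 02:31, same day
→ 2021-01-24 02:31 GBJ

2021-01-24 02:31 GBJ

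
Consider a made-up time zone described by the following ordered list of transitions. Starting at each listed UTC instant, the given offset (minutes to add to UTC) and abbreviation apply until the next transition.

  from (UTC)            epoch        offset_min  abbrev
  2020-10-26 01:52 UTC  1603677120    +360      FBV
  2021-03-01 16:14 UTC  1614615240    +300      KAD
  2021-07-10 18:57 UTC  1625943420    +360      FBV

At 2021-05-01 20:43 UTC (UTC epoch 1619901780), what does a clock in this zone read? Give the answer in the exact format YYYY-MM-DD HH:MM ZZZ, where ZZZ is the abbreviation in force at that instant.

2021-05-02 01:43 KAD

Query: 2021-05-01 20:43 UTC
Rule 2/3 (KAD, +05:00): 2021-03-01 16:14 UTC ≤ query < 2021-07-10 18:57 UTC
20·60 + 43 + 300 = 1543 min
1543 = 1·1440 + 103; 103 = 1·60 + 43 → 01:43, 2021-05-01 + 1 day = 2021-05-02
→ 2021-05-02 01:43 KAD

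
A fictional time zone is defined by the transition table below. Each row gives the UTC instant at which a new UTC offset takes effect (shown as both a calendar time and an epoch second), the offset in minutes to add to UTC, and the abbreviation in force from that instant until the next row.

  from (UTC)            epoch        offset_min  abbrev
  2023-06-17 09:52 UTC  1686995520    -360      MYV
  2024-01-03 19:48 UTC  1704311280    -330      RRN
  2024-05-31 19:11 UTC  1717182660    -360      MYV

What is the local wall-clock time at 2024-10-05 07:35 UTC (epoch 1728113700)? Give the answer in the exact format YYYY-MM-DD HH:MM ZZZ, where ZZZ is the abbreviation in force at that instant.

Query: 2024-10-05 07:35 UTC
Rule 3/3 (MYV, -06:00): 2024-05-31 19:11 UTC ≤ query < +∞
7·60 + 35 - 360 = 95 min
95 = 0·1440 + 95; 95 = 1·60 + 35 → 01:35, same day
→ 2024-10-05 01:35 MYV

2024-10-05 01:35 MYV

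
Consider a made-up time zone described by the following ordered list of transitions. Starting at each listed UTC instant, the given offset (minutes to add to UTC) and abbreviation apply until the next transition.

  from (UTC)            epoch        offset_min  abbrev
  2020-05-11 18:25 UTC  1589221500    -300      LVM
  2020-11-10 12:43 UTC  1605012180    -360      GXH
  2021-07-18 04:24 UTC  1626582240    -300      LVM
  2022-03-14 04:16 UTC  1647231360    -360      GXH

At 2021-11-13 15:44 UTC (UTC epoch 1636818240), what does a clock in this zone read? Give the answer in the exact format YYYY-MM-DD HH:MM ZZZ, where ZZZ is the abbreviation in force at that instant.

2021-11-13 10:44 LVM

Query: 2021-11-13 15:44 UTC
Rule 3/4 (LVM, -05:00): 2021-07-18 04:24 UTC ≤ query < 2022-03-14 04:16 UTC
15·60 + 44 - 300 = 644 min
644 = 0·1440 + 644; 644 = 10·60 + 44 → 10:44, same day
→ 2021-11-13 10:44 LVM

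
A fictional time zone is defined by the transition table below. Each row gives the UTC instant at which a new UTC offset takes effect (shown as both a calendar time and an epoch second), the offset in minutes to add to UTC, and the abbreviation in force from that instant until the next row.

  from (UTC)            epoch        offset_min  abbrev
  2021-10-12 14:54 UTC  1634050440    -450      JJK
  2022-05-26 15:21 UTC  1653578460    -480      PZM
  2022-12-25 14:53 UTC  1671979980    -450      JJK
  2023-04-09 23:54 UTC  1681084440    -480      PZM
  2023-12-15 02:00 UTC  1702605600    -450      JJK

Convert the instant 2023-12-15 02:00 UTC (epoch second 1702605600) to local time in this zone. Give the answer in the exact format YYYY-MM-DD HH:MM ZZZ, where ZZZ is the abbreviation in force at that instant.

Query: 2023-12-15 02:00 UTC
Rule 5/5 (JJK, -07:30): 2023-12-15 02:00 UTC ≤ query < +∞
2·60 + 0 - 450 = -330 min
-330 = -1·1440 + 1110; 1110 = 18·60 + 30 → 18:30, 2023-12-15 - 1 day = 2023-12-14
→ 2023-12-14 18:30 JJK

2023-12-14 18:30 JJK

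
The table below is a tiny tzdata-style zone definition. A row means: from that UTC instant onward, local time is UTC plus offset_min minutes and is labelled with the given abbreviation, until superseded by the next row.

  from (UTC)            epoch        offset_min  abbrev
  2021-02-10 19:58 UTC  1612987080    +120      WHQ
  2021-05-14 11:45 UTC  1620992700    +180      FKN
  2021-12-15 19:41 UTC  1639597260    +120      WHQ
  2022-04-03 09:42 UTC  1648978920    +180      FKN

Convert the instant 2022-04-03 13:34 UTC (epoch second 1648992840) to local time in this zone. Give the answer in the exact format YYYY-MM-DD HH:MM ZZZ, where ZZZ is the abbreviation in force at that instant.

Query: 2022-04-03 13:34 UTC
Rule 4/4 (FKN, +03:00): 2022-04-03 09:42 UTC ≤ query < +∞
13·60 + 34 + 180 = 994 min
994 = 0·1440 + 994; 994 = 16·60 + 34 → 16:34, same day
→ 2022-04-03 16:34 FKN

2022-04-03 16:34 FKN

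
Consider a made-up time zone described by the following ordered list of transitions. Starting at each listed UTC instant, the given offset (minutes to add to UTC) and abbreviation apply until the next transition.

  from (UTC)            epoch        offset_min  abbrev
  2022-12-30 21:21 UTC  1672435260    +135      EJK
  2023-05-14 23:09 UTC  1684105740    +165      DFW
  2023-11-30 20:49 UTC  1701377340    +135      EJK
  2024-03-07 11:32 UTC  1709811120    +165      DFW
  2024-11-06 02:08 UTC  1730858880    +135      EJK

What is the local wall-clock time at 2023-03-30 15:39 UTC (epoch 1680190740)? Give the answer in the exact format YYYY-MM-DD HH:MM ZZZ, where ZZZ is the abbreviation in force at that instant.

2023-03-30 17:54 EJK

Query: 2023-03-30 15:39 UTC
Rule 1/5 (EJK, +02:15): 2022-12-30 21:21 UTC ≤ query < 2023-05-14 23:09 UTC
15·60 + 39 + 135 = 1074 min
1074 = 0·1440 + 1074; 1074 = 17·60 + 54 → 17:54, same day
→ 2023-03-30 17:54 EJK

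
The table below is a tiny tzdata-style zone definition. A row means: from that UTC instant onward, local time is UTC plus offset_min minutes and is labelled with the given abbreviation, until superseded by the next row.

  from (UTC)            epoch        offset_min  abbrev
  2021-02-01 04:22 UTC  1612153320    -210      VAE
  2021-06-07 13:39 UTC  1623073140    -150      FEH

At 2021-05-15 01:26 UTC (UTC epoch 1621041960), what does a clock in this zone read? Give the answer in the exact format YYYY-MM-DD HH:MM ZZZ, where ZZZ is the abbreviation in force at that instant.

2021-05-14 21:56 VAE

Query: 2021-05-15 01:26 UTC
Rule 1/2 (VAE, -03:30): 2021-02-01 04:22 UTC ≤ query < 2021-06-07 13:39 UTC
1·60 + 26 - 210 = -124 min
-124 = -1·1440 + 1316; 1316 = 21·60 + 56 → 21:56, 2021-05-15 - 1 day = 2021-05-14
→ 2021-05-14 21:56 VAE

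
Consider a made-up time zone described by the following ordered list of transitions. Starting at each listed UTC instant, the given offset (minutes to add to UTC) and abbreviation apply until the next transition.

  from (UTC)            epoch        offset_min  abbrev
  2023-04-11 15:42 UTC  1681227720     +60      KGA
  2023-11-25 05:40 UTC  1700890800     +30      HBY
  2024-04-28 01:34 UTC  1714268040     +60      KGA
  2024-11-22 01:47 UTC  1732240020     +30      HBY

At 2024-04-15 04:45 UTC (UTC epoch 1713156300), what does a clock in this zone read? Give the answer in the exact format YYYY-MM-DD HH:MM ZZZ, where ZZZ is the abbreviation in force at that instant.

2024-04-15 05:15 HBY

Query: 2024-04-15 04:45 UTC
Rule 2/4 (HBY, +00:30): 2023-11-25 05:40 UTC ≤ query < 2024-04-28 01:34 UTC
4·60 + 45 + 30 = 315 min
315 = 0·1440 + 315; 315 = 5·60 + 15 → 05:15, same day
→ 2024-04-15 05:15 HBY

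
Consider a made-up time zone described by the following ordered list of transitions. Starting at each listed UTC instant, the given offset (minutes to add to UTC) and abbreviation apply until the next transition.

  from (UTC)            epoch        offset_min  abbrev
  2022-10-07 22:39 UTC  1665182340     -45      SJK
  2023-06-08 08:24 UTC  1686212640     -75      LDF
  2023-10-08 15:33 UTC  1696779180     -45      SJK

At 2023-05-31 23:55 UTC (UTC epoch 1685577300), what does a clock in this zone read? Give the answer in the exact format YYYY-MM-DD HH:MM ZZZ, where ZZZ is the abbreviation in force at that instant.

Query: 2023-05-31 23:55 UTC
Rule 1/3 (SJK, -00:45): 2022-10-07 22:39 UTC ≤ query < 2023-06-08 08:24 UTC
23·60 + 55 - 45 = 1390 min
1390 = 0·1440 + 1390; 1390 = 23·60 + 10 → 23:10, same day
→ 2023-05-31 23:10 SJK

2023-05-31 23:10 SJK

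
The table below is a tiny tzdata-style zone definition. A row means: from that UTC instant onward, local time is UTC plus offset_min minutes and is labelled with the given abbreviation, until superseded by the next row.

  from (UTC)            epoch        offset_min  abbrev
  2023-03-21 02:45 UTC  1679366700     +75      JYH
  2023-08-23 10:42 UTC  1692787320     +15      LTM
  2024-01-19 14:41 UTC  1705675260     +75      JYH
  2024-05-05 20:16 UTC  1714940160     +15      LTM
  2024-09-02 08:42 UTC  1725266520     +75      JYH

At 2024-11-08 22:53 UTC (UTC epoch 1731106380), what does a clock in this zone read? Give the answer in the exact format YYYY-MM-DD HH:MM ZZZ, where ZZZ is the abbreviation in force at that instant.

2024-11-09 00:08 JYH

Query: 2024-11-08 22:53 UTC
Rule 5/5 (JYH, +01:15): 2024-09-02 08:42 UTC ≤ query < +∞
22·60 + 53 + 75 = 1448 min
1448 = 1·1440 + 8; 8 = 0·60 + 8 → 00:08, 2024-11-08 + 1 day = 2024-11-09
→ 2024-11-09 00:08 JYH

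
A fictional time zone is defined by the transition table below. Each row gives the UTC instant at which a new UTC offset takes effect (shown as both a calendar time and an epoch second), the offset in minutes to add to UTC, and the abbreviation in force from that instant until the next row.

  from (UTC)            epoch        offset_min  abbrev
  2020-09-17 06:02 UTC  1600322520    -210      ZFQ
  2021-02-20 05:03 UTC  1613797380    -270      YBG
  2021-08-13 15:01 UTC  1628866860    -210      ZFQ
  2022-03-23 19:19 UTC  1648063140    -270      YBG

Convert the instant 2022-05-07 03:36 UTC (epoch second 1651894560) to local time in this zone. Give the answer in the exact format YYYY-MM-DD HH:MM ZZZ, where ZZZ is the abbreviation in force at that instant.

2022-05-06 23:06 YBG

Query: 2022-05-07 03:36 UTC
Rule 4/4 (YBG, -04:30): 2022-03-23 19:19 UTC ≤ query < +∞
3·60 + 36 - 270 = -54 min
-54 = -1·1440 + 1386; 1386 = 23·60 + 6 → 23:06, 2022-05-07 - 1 day = 2022-05-06
→ 2022-05-06 23:06 YBG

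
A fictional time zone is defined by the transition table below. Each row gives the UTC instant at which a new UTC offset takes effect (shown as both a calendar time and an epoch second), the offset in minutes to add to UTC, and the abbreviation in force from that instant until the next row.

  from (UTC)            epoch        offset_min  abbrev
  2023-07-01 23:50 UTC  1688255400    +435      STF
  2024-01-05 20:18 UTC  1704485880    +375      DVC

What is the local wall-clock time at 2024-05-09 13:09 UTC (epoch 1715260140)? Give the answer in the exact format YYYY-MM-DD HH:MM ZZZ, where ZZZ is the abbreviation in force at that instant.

Query: 2024-05-09 13:09 UTC
Rule 2/2 (DVC, +06:15): 2024-01-05 20:18 UTC ≤ query < +∞
13·60 + 9 + 375 = 1164 min
1164 = 0·1440 + 1164; 1164 = 19·60 + 24 → 19:24, same day
→ 2024-05-09 19:24 DVC

2024-05-09 19:24 DVC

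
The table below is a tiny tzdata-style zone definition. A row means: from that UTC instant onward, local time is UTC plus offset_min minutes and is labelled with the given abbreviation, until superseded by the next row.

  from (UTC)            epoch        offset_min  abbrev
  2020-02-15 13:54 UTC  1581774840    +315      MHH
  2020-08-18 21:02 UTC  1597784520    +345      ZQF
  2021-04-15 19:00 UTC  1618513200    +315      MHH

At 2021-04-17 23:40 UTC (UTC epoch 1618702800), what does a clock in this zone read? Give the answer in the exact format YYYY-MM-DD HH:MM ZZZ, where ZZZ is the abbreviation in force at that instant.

2021-04-18 04:55 MHH

Query: 2021-04-17 23:40 UTC
Rule 3/3 (MHH, +05:15): 2021-04-15 19:00 UTC ≤ query < +∞
23·60 + 40 + 315 = 1735 min
1735 = 1·1440 + 295; 295 = 4·60 + 55 → 04:55, 2021-04-17 + 1 day = 2021-04-18
→ 2021-04-18 04:55 MHH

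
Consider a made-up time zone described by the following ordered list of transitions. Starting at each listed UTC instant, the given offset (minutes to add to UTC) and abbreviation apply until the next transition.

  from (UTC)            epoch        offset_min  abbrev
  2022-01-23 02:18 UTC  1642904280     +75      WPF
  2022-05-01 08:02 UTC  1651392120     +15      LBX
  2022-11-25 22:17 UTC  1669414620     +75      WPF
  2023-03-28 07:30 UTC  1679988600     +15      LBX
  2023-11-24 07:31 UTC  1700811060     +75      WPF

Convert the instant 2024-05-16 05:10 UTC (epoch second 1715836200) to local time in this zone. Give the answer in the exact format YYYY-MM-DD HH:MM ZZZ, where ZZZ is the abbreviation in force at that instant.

Query: 2024-05-16 05:10 UTC
Rule 5/5 (WPF, +01:15): 2023-11-24 07:31 UTC ≤ query < +∞
5·60 + 10 + 75 = 385 min
385 = 0·1440 + 385; 385 = 6·60 + 25 → 06:25, same day
→ 2024-05-16 06:25 WPF

2024-05-16 06:25 WPF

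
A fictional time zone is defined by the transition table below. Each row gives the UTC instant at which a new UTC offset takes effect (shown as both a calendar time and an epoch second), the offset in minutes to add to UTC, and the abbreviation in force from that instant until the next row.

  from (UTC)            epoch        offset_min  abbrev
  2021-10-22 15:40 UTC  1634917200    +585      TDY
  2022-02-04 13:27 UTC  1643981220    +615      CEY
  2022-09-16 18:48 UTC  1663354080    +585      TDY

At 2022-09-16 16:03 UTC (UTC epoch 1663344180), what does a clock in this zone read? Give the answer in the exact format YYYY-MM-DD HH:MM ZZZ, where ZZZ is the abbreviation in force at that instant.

2022-09-17 02:18 CEY

Query: 2022-09-16 16:03 UTC
Rule 2/3 (CEY, +10:15): 2022-02-04 13:27 UTC ≤ query < 2022-09-16 18:48 UTC
16·60 + 3 + 615 = 1578 min
1578 = 1·1440 + 138; 138 = 2·60 + 18 → 02:18, 2022-09-16 + 1 day = 2022-09-17
→ 2022-09-17 02:18 CEY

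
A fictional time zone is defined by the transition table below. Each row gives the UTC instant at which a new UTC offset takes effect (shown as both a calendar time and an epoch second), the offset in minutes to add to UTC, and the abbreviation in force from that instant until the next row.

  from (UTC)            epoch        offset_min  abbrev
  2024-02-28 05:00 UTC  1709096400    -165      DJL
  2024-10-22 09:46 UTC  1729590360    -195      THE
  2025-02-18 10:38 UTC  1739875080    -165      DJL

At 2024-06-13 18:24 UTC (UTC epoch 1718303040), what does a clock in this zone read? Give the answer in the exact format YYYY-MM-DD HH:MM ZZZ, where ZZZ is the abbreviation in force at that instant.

2024-06-13 15:39 DJL

Query: 2024-06-13 18:24 UTC
Rule 1/3 (DJL, -02:45): 2024-02-28 05:00 UTC ≤ query < 2024-10-22 09:46 UTC
18·60 + 24 - 165 = 939 min
939 = 0·1440 + 939; 939 = 15·60 + 39 → 15:39, same day
→ 2024-06-13 15:39 DJL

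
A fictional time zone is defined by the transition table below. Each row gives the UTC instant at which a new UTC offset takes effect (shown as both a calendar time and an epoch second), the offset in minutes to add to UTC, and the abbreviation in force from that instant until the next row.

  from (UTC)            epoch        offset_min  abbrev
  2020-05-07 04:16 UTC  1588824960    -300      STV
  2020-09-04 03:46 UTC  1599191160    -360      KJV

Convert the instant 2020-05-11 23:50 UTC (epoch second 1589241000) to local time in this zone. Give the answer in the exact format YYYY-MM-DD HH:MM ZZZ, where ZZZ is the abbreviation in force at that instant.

2020-05-11 18:50 STV

Query: 2020-05-11 23:50 UTC
Rule 1/2 (STV, -05:00): 2020-05-07 04:16 UTC ≤ query < 2020-09-04 03:46 UTC
23·60 + 50 - 300 = 1130 min
1130 = 0·1440 + 1130; 1130 = 18·60 + 50 → 18:50, same day
→ 2020-05-11 18:50 STV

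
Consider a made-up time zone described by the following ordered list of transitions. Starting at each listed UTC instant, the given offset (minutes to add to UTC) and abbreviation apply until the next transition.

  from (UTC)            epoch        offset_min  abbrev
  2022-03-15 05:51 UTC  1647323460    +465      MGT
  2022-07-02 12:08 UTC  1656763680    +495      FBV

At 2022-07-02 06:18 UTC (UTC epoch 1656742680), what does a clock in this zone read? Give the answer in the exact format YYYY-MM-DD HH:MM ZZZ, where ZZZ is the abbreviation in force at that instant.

2022-07-02 14:03 MGT

Query: 2022-07-02 06:18 UTC
Rule 1/2 (MGT, +07:45): 2022-03-15 05:51 UTC ≤ query < 2022-07-02 12:08 UTC
6·60 + 18 + 465 = 843 min
843 = 0·1440 + 843; 843 = 14·60 + 3 → 14:03, same day
→ 2022-07-02 14:03 MGT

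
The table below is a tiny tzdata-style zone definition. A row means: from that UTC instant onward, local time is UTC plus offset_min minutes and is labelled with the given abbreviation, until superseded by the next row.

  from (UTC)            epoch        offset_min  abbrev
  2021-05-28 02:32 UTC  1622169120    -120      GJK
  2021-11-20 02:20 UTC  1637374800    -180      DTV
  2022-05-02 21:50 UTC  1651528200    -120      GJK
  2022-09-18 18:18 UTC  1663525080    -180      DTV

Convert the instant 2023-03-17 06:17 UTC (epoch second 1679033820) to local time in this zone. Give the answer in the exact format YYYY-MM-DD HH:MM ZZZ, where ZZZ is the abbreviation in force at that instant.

Query: 2023-03-17 06:17 UTC
Rule 4/4 (DTV, -03:00): 2022-09-18 18:18 UTC ≤ query < +∞
6·60 + 17 - 180 = 197 min
197 = 0·1440 + 197; 197 = 3·60 + 17 → 03:17, same day
→ 2023-03-17 03:17 DTV

2023-03-17 03:17 DTV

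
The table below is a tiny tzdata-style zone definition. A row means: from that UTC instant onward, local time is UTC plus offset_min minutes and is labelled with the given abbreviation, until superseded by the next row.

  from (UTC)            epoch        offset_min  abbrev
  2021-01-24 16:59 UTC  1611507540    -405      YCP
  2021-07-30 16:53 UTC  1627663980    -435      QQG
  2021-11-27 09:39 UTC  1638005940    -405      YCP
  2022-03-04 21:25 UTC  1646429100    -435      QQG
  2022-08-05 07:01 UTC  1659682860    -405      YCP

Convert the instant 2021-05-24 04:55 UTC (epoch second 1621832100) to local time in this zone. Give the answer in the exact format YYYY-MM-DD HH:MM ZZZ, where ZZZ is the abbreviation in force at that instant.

Query: 2021-05-24 04:55 UTC
Rule 1/5 (YCP, -06:45): 2021-01-24 16:59 UTC ≤ query < 2021-07-30 16:53 UTC
4·60 + 55 - 405 = -110 min
-110 = -1·1440 + 1330; 1330 = 22·60 + 10 → 22:10, 2021-05-24 - 1 day = 2021-05-23
→ 2021-05-23 22:10 YCP

2021-05-23 22:10 YCP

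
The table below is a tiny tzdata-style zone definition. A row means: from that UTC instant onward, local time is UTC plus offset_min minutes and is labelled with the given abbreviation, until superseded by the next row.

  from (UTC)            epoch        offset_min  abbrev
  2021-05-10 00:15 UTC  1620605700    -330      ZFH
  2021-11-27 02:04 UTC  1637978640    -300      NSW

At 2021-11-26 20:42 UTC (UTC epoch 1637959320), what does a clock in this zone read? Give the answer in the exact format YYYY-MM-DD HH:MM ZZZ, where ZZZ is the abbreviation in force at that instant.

2021-11-26 15:12 ZFH

Query: 2021-11-26 20:42 UTC
Rule 1/2 (ZFH, -05:30): 2021-05-10 00:15 UTC ≤ query < 2021-11-27 02:04 UTC
20·60 + 42 - 330 = 912 min
912 = 0·1440 + 912; 912 = 15·60 + 12 → 15:12, same day
→ 2021-11-26 15:12 ZFH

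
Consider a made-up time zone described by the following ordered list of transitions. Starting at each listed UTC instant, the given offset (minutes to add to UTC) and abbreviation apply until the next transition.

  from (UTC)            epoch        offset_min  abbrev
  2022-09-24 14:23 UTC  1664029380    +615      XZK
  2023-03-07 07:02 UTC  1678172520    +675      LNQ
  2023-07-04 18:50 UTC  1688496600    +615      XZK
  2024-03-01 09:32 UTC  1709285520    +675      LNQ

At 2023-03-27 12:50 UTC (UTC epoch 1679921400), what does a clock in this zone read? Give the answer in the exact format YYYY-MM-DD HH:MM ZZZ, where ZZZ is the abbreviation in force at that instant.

Query: 2023-03-27 12:50 UTC
Rule 2/4 (LNQ, +11:15): 2023-03-07 07:02 UTC ≤ query < 2023-07-04 18:50 UTC
12·60 + 50 + 675 = 1445 min
1445 = 1·1440 + 5; 5 = 0·60 + 5 → 00:05, 2023-03-27 + 1 day = 2023-03-28
→ 2023-03-28 00:05 LNQ

2023-03-28 00:05 LNQ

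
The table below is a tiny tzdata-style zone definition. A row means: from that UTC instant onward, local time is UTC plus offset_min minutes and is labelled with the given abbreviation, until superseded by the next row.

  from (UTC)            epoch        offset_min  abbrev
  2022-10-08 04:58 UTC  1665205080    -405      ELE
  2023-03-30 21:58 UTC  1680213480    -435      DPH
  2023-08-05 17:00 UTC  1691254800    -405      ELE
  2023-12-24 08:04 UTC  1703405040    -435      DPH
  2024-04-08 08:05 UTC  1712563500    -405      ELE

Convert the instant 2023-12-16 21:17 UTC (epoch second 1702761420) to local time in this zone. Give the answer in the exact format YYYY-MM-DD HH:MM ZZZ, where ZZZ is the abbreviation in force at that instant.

Query: 2023-12-16 21:17 UTC
Rule 3/5 (ELE, -06:45): 2023-08-05 17:00 UTC ≤ query < 2023-12-24 08:04 UTC
21·60 + 17 - 405 = 872 min
872 = 0·1440 + 872; 872 = 14·60 + 32 → 14:32, same day
→ 2023-12-16 14:32 ELE

2023-12-16 14:32 ELE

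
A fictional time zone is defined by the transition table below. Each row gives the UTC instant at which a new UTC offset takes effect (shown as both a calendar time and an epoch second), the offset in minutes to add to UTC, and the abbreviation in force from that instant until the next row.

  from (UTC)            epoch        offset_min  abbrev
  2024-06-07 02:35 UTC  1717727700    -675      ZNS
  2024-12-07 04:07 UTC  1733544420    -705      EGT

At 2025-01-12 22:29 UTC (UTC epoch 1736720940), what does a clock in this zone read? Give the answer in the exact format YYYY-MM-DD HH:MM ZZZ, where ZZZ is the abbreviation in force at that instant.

2025-01-12 10:44 EGT

Query: 2025-01-12 22:29 UTC
Rule 2/2 (EGT, -11:45): 2024-12-07 04:07 UTC ≤ query < +∞
22·60 + 29 - 705 = 644 min
644 = 0·1440 + 644; 644 = 10·60 + 44 → 10:44, same day
→ 2025-01-12 10:44 EGT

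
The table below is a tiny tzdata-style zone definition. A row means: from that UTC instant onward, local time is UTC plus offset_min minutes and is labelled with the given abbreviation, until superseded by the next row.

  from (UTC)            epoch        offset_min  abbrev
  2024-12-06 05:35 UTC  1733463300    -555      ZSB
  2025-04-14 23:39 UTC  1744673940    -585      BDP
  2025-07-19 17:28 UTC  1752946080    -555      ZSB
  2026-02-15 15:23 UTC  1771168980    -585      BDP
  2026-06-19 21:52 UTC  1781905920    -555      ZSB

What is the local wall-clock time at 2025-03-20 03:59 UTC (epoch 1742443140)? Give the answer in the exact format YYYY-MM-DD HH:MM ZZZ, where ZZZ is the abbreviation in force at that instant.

2025-03-19 18:44 ZSB

Query: 2025-03-20 03:59 UTC
Rule 1/5 (ZSB, -09:15): 2024-12-06 05:35 UTC ≤ query < 2025-04-14 23:39 UTC
3·60 + 59 - 555 = -316 min
-316 = -1·1440 + 1124; 1124 = 18·60 + 44 → 18:44, 2025-03-20 - 1 day = 2025-03-19
→ 2025-03-19 18:44 ZSB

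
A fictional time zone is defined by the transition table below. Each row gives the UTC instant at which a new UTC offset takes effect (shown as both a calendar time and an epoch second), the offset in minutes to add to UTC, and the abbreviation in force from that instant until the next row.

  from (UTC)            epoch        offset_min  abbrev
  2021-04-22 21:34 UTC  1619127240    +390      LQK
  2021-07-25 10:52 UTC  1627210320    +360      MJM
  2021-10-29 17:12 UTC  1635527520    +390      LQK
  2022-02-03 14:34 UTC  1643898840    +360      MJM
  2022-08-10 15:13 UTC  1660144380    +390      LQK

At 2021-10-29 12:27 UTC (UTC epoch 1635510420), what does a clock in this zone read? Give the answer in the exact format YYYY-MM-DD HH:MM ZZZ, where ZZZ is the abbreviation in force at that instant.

Query: 2021-10-29 12:27 UTC
Rule 2/5 (MJM, +06:00): 2021-07-25 10:52 UTC ≤ query < 2021-10-29 17:12 UTC
12·60 + 27 + 360 = 1107 min
1107 = 0·1440 + 1107; 1107 = 18·60 + 27 → 18:27, same day
→ 2021-10-29 18:27 MJM

2021-10-29 18:27 MJM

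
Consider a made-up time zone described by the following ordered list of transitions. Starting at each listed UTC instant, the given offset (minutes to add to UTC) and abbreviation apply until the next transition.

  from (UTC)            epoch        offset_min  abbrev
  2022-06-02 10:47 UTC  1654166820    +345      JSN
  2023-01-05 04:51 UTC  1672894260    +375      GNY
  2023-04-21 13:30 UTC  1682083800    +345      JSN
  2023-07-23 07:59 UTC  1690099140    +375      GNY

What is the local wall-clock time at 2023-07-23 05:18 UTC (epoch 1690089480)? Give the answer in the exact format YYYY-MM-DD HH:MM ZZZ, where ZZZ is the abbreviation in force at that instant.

2023-07-23 11:03 JSN

Query: 2023-07-23 05:18 UTC
Rule 3/4 (JSN, +05:45): 2023-04-21 13:30 UTC ≤ query < 2023-07-23 07:59 UTC
5·60 + 18 + 345 = 663 min
663 = 0·1440 + 663; 663 = 11·60 + 3 → 11:03, same day
→ 2023-07-23 11:03 JSN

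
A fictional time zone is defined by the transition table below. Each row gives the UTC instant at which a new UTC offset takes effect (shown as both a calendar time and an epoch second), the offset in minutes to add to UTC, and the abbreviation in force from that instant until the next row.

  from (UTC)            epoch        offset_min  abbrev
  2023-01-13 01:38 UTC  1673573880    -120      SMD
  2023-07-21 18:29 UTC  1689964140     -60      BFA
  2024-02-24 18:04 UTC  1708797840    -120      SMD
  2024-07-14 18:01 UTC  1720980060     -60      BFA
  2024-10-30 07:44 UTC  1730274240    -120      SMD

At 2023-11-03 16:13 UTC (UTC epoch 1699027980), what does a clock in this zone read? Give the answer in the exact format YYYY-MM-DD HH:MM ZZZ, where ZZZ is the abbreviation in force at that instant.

2023-11-03 15:13 BFA

Query: 2023-11-03 16:13 UTC
Rule 2/5 (BFA, -01:00): 2023-07-21 18:29 UTC ≤ query < 2024-02-24 18:04 UTC
16·60 + 13 - 60 = 913 min
913 = 0·1440 + 913; 913 = 15·60 + 13 → 15:13, same day
→ 2023-11-03 15:13 BFA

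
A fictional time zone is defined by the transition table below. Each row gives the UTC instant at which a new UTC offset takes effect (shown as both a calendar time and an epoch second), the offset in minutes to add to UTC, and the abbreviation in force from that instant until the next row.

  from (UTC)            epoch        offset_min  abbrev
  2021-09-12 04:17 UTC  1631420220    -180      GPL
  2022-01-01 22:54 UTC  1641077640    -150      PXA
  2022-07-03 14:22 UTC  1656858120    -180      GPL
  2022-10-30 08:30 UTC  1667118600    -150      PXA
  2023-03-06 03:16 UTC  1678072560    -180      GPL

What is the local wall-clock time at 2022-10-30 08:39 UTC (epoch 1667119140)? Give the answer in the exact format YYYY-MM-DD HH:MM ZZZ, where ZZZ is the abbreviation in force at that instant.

2022-10-30 06:09 PXA

Query: 2022-10-30 08:39 UTC
Rule 4/5 (PXA, -02:30): 2022-10-30 08:30 UTC ≤ query < 2023-03-06 03:16 UTC
8·60 + 39 - 150 = 369 min
369 = 0·1440 + 369; 369 = 6·60 + 9 → 06:09, same day
→ 2022-10-30 06:09 PXA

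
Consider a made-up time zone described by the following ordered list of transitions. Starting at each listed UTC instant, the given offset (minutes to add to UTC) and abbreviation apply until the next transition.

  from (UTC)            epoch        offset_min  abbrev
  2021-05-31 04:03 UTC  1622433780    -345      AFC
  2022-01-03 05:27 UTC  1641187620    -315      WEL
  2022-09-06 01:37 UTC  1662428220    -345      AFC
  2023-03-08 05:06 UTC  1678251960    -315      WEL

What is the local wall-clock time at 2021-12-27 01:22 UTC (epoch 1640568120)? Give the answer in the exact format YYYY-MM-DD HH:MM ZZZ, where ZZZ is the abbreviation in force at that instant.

Query: 2021-12-27 01:22 UTC
Rule 1/4 (AFC, -05:45): 2021-05-31 04:03 UTC ≤ query < 2022-01-03 05:27 UTC
1·60 + 22 - 345 = -263 min
-263 = -1·1440 + 1177; 1177 = 19·60 + 37 → 19:37, 2021-12-27 - 1 day = 2021-12-26
→ 2021-12-26 19:37 AFC

2021-12-26 19:37 AFC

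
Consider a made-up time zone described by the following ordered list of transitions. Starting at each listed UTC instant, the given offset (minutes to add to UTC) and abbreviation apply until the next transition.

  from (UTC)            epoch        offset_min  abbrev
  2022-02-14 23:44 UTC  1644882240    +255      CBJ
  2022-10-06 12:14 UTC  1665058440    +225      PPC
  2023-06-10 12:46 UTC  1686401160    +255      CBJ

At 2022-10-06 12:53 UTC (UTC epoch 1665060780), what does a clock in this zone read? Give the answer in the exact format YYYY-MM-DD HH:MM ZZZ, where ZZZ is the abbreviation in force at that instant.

2022-10-06 16:38 PPC

Query: 2022-10-06 12:53 UTC
Rule 2/3 (PPC, +03:45): 2022-10-06 12:14 UTC ≤ query < 2023-06-10 12:46 UTC
12·60 + 53 + 225 = 998 min
998 = 0·1440 + 998; 998 = 16·60 + 38 → 16:38, same day
→ 2022-10-06 16:38 PPC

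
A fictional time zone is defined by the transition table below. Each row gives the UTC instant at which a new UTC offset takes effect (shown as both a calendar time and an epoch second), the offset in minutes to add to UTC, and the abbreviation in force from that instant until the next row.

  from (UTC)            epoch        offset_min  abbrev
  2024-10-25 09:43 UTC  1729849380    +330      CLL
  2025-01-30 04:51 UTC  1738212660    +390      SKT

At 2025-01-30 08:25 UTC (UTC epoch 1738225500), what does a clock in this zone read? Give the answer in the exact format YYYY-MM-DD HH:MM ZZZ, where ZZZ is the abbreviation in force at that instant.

Query: 2025-01-30 08:25 UTC
Rule 2/2 (SKT, +06:30): 2025-01-30 04:51 UTC ≤ query < +∞
8·60 + 25 + 390 = 895 min
895 = 0·1440 + 895; 895 = 14·60 + 55 → 14:55, same day
→ 2025-01-30 14:55 SKT

2025-01-30 14:55 SKT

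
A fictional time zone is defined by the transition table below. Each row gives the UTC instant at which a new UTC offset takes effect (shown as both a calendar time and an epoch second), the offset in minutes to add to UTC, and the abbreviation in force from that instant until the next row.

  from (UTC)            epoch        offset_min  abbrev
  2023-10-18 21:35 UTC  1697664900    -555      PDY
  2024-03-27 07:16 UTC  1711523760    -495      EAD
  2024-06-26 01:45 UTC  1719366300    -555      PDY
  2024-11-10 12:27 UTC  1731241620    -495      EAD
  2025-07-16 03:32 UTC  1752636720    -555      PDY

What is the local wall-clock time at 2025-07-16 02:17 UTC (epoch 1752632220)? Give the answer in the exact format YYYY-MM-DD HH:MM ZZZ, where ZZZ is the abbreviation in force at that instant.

Query: 2025-07-16 02:17 UTC
Rule 4/5 (EAD, -08:15): 2024-11-10 12:27 UTC ≤ query < 2025-07-16 03:32 UTC
2·60 + 17 - 495 = -358 min
-358 = -1·1440 + 1082; 1082 = 18·60 + 2 → 18:02, 2025-07-16 - 1 day = 2025-07-15
→ 2025-07-15 18:02 EAD

2025-07-15 18:02 EAD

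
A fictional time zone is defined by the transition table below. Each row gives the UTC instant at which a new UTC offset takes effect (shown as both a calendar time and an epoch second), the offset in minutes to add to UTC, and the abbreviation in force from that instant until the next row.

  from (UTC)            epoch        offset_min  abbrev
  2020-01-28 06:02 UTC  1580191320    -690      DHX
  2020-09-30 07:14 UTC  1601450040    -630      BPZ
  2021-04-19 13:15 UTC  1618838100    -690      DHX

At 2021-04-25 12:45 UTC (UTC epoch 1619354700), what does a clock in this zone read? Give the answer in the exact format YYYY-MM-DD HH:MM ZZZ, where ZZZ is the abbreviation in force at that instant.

2021-04-25 01:15 DHX

Query: 2021-04-25 12:45 UTC
Rule 3/3 (DHX, -11:30): 2021-04-19 13:15 UTC ≤ query < +∞
12·60 + 45 - 690 = 75 min
75 = 0·1440 + 75; 75 = 1·60 + 15 → 01:15, same day
→ 2021-04-25 01:15 DHX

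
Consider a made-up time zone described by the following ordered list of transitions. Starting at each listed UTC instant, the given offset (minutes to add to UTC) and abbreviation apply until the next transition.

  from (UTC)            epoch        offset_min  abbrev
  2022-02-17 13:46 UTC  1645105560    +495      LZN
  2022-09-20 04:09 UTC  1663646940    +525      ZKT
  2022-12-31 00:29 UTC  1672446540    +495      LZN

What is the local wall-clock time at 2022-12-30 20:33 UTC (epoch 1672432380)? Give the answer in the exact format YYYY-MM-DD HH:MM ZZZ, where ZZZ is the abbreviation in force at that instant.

Query: 2022-12-30 20:33 UTC
Rule 2/3 (ZKT, +08:45): 2022-09-20 04:09 UTC ≤ query < 2022-12-31 00:29 UTC
20·60 + 33 + 525 = 1758 min
1758 = 1·1440 + 318; 318 = 5·60 + 18 → 05:18, 2022-12-30 + 1 day = 2022-12-31
→ 2022-12-31 05:18 ZKT

2022-12-31 05:18 ZKT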